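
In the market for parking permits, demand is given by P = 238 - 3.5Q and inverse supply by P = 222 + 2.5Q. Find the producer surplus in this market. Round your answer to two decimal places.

8.89

Set 238 - 3.5Q = 222 + 2.5Q, which gives 16 = 6Q, so Q* = 2.6667 and P* = 238 - 3.5(2.6667) = 228.6667.
The supply curve's price intercept is 222, so PS = (1/2)(Q*)(P* - 222) = (1/2)(2.6667)(6.6667) = 8.8889.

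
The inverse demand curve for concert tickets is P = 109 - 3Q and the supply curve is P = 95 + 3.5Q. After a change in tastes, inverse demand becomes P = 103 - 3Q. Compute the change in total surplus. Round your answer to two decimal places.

Initial equilibrium: Q_0 = 2.1538, P_0 = 102.5385; CS_0 = (1/2)(2.1538)(6.4615) = 6.9586, PS_0 = (1/2)(2.1538)(7.5385) = 8.1183.
New equilibrium: 103 - 3Q = 95 + 3.5Q gives Q_1 = 1.2308, P_1 = 99.3077; CS_1 = 2.2722, PS_1 = 2.6509.
Change in total surplus = (2.2722 + 2.6509) - (6.9586 + 8.1183) = -10.1538.

-10.15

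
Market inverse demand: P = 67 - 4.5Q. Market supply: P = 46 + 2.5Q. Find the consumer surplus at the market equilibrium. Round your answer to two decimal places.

20.25

Equilibrium: 67 - 4.5Q = 46 + 2.5Q, so Q* = 3 and P* = 53.5.
Consumer surplus is the triangle under demand above P*: (1/2)(3)(67 - 53.5) = (1/2)(3)(13.5) = 20.25.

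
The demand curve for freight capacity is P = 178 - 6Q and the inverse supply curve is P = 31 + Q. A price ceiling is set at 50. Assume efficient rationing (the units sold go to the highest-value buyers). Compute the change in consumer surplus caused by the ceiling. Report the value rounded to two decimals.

26.00

Free-market equilibrium: 178 - 6Q = 31 + Q gives Q* = 21, P* = 52.
At the ceiling price 50, quantity supplied is (50 - 31)/1 = 19; supply is the short side, so Q = 19 trades at P = 50.
CS goes from (1/2)(21)(126) = 1323 to 1349 (computed as (178 - 50)(19) - (1/2)(6)(19)^2), a change of 26.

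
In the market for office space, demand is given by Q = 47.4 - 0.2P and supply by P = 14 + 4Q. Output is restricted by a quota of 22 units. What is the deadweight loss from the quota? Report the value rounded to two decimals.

34.72

Rewriting demand in inverse form: P = 237 - 5Q.
Unrestricted equilibrium: Q* = (237 - 14)/(5 + 4) = 24.7778.
At Q = 22 the demand price is 237 - 5(22) = 127 and the supply price is 14 + 4(22) = 102.
Deadweight loss is the triangle between the curves from 22 to 24.7778: (1/2)(127 - 102)(24.7778 - 22) = 34.7222.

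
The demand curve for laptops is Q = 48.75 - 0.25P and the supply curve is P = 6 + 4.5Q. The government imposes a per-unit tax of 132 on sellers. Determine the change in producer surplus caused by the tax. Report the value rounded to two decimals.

-1011.24

Rewriting demand in inverse form: P = 195 - 4Q.
Pre-tax equilibrium: 195 - 4Q = 6 + 4.5Q gives Q* = 22.2353, P* = 106.0588.
With the tax, sellers need 132 more per unit: 195 - 4Q = 6 + 4.5Q + 132, so Q_t = 6.7059. Buyers pay P_b = 168.1765; sellers receive P_s = P_b - 132 = 36.1765.
Producers lose the trapezoid between P_s and P* out to Q_t plus the triangle from Q_t to Q*: change in PS = 101.1799 - 1112.4187 = -1011.2388.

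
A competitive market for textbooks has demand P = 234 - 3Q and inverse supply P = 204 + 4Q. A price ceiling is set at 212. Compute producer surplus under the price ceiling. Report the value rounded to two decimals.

8.00

Free-market equilibrium: 234 - 3Q = 204 + 4Q gives Q* = 4.2857, P* = 221.1429.
At the ceiling price 212, quantity supplied is (212 - 204)/4 = 2; supply is the short side, so Q = 2 trades at P = 212.
PS is the triangle above supply below 212: (1/2)(2)(212 - 204) = 8.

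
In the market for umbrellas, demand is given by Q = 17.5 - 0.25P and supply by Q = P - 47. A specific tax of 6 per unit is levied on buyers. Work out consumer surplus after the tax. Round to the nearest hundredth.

23.12

Rewriting demand in inverse form: P = 70 - 4Q.
Rewriting supply in inverse form: P = 47 + Q.
Without the tax, 70 - 4Q = 47 + Q so Q* = 4.6 and P* = 51.6.
With the tax, buyers' net willingness to pay falls by 6: (70 - 6) - 4Q = 47 + Q, so Q_t = 3.4. Buyers pay P_b = 56.4; sellers receive P_s = P_b - 6 = 50.4.
Consumer surplus is the triangle under demand above P_b: (1/2)(3.4)(70 - 56.4) = 23.12.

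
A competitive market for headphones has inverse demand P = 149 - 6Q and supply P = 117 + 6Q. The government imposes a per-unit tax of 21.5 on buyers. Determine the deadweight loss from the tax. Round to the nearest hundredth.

19.26

Pre-tax equilibrium: 149 - 6Q = 117 + 6Q gives Q* = 2.6667, P* = 133.
With the tax, buyers' net willingness to pay falls by 21.5: (149 - 21.5) - 6Q = 117 + 6Q, so Q_t = 0.875. Buyers pay P_b = 143.75; sellers receive P_s = P_b - 21.5 = 122.25.
The welfare triangle lost has base Q* - Q_t = 1.7917 and height t = 21.5, so DWL = (1/2)(1.7917)(21.5) = 19.2604.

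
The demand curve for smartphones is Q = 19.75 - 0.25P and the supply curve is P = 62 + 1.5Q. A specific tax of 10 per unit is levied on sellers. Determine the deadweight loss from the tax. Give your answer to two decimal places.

9.09

Rewriting demand in inverse form: P = 79 - 4Q.
Without the tax, 79 - 4Q = 62 + 1.5Q so Q* = 3.0909 and P* = 66.6364.
With the tax, sellers need 10 more per unit: 79 - 4Q = 62 + 1.5Q + 10, so Q_t = 1.2727. Buyers pay P_b = 73.9091; sellers receive P_s = P_b - 10 = 63.9091.
The welfare triangle lost has base Q* - Q_t = 1.8182 and height t = 10, so DWL = (1/2)(1.8182)(10) = 9.0909.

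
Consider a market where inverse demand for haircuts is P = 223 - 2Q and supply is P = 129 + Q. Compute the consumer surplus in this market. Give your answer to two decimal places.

Equilibrium: 223 - 2Q = 129 + Q, so Q* = 31.3333 and P* = 160.3333.
The demand choke price is 223, so CS = (1/2)(Q*)(223 - P*) = (1/2)(31.3333)(62.6667) = 981.7778.

981.78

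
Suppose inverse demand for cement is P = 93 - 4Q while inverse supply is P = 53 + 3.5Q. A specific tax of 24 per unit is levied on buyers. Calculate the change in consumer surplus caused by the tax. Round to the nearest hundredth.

-47.79

Pre-tax equilibrium: 93 - 4Q = 53 + 3.5Q gives Q* = 5.3333, P* = 71.6667.
A tax on buyers shifts demand down by 24: (93 - 24) - 4Q = 53 + 3.5Q, so Q_t = 2.1333. Buyers pay P_b = 84.4667; sellers receive P_s = P_b - 24 = 60.4667.
Consumers lose the trapezoid between P* and P_b out to Q_t plus the triangle from Q_t to Q*: change in CS = 9.1022 - 56.8889 = -47.7867.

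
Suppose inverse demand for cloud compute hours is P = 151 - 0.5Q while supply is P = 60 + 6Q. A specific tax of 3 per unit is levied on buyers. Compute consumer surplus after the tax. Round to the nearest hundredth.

45.82

Pre-tax equilibrium: 151 - 0.5Q = 60 + 6Q gives Q* = 14, P* = 144.
With the tax, buyers' net willingness to pay falls by 3: (151 - 3) - 0.5Q = 60 + 6Q, so Q_t = 13.5385. Buyers pay P_b = 144.2308; sellers receive P_s = P_b - 3 = 141.2308.
CS = (1/2)(Q_t)(151 - P_b) = (1/2)(13.5385)(6.7692) = 45.8225.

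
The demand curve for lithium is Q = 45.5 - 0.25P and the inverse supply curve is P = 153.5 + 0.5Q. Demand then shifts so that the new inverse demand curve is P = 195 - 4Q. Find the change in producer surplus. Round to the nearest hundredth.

Rewriting demand in inverse form: P = 182 - 4Q.
Initial equilibrium: Q_0 = 6.3333, P_0 = 156.6667; CS_0 = (1/2)(6.3333)(25.3333) = 80.2222, PS_0 = (1/2)(6.3333)(3.1667) = 10.0278.
New equilibrium: 195 - 4Q = 153.5 + 0.5Q gives Q_1 = 9.2222, P_1 = 158.1111; CS_1 = 170.0988, PS_1 = 21.2623.
Change in producer surplus = 21.2623 - 10.0278 = 11.2346.

11.23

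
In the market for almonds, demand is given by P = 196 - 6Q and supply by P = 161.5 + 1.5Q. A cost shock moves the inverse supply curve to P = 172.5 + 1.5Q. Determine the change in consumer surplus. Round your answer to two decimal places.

Initial equilibrium: Q_0 = 4.6, P_0 = 168.4; CS_0 = (1/2)(4.6)(27.6) = 63.48, PS_0 = (1/2)(4.6)(6.9) = 15.87.
New equilibrium: 196 - 6Q = 172.5 + 1.5Q gives Q_1 = 3.1333, P_1 = 177.2; CS_1 = 29.4533, PS_1 = 7.3633.
Change in consumer surplus = 29.4533 - 63.48 = -34.0267.

-34.03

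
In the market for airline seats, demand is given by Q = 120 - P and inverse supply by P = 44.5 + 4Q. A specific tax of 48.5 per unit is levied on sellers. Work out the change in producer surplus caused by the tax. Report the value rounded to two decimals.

Rewriting demand in inverse form: P = 120 - Q.
Without the tax, 120 - Q = 44.5 + 4Q so Q* = 15.1 and P* = 104.9.
A tax on sellers shifts supply up by 48.5: 120 - Q = 44.5 + 4Q + 48.5, so Q_t = 5.4. Buyers pay P_b = 114.6; sellers receive P_s = P_b - 48.5 = 66.1.
PS falls from (1/2)(15.1)(60.4) = 456.02 to (1/2)(5.4)(21.6) = 58.32, a change of -397.7.

-397.70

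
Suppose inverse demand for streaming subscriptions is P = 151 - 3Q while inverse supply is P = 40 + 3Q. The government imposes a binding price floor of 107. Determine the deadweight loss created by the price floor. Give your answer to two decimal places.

44.08

Without the control, 151 - 3Q = 40 + 3Q so Q* = 18.5 and P* = 95.5.
At P = 107, buyers demand (151 - 107)/3 = 14.6667 while sellers would supply more, so the quantity traded is 14.6667 at price 107.
The lost-trades triangle has base Q* - 14.6667 = 3.8333 and height equal to the gap between the curves at Q = 14.6667, which is 107 - 84 = 23. DWL = (1/2)(3.8333)(23) = 44.0833.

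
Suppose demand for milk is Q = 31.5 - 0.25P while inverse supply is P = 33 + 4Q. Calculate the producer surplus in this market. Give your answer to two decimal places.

270.28

Rewriting demand in inverse form: P = 126 - 4Q.
Set 126 - 4Q = 33 + 4Q, which gives 93 = 8Q, so Q* = 11.625 and P* = 126 - 4(11.625) = 79.5.
The supply curve's price intercept is 33, so PS = (1/2)(Q*)(P* - 33) = (1/2)(11.625)(46.5) = 270.2812.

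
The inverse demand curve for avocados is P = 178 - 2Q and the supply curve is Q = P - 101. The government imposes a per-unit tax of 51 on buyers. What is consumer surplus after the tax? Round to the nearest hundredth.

Rewriting supply in inverse form: P = 101 + Q.
Without the tax, 178 - 2Q = 101 + Q so Q* = 25.6667 and P* = 126.6667.
A tax on buyers shifts demand down by 51: (178 - 51) - 2Q = 101 + Q, so Q_t = 8.6667. Buyers pay P_b = 160.6667; sellers receive P_s = P_b - 51 = 109.6667.
Consumer surplus is the triangle under demand above P_b: (1/2)(8.6667)(178 - 160.6667) = 75.1111.

75.11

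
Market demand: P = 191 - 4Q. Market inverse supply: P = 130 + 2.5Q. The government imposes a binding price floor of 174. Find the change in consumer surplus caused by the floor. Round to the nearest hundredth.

Without the control, 191 - 4Q = 130 + 2.5Q so Q* = 9.3846 and P* = 153.4615.
At P = 174, buyers demand (191 - 174)/4 = 4.25 while sellers would supply more, so the quantity traded is 4.25 at price 174.
CS goes from (1/2)(9.3846)(37.5385) = 176.142 to 36.125 (computed as (191 - 174)(4.25) - (1/2)(4)(4.25)^2), a change of -140.017.

-140.02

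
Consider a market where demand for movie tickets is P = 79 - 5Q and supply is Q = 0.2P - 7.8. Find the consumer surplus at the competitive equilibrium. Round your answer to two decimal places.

40.00

Rewriting supply in inverse form: P = 39 + 5Q.
Set 79 - 5Q = 39 + 5Q, which gives 40 = 10Q, so Q* = 4 and P* = 79 - 5(4) = 59.
The demand choke price is 79, so CS = (1/2)(Q*)(79 - P*) = (1/2)(4)(20) = 40.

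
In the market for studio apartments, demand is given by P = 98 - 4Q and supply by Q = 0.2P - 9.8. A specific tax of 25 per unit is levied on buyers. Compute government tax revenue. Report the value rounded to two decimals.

66.67

Rewriting supply in inverse form: P = 49 + 5Q.
Without the tax, 98 - 4Q = 49 + 5Q so Q* = 5.4444 and P* = 76.2222.
With the tax, buyers' net willingness to pay falls by 25: (98 - 25) - 4Q = 49 + 5Q, so Q_t = 2.6667. Buyers pay P_b = 87.3333; sellers receive P_s = P_b - 25 = 62.3333.
Revenue is the tax times quantity traded: 25 x 2.6667 = 66.6667.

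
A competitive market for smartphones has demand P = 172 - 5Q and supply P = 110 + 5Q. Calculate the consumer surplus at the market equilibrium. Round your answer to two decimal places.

Setting demand equal to supply, 62 = 10Q, so Q* = 6.2 and P* = 141.
Consumer surplus is the triangle under demand above P*: (1/2)(6.2)(172 - 141) = (1/2)(6.2)(31) = 96.1.

96.10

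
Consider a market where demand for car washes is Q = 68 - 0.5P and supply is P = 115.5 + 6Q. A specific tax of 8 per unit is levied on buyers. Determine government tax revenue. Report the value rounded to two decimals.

12.50

Rewriting demand in inverse form: P = 136 - 2Q.
Pre-tax equilibrium: 136 - 2Q = 115.5 + 6Q gives Q* = 2.5625, P* = 130.875.
A tax on buyers shifts demand down by 8: (136 - 8) - 2Q = 115.5 + 6Q, so Q_t = 1.5625. Buyers pay P_b = 132.875; sellers receive P_s = P_b - 8 = 124.875.
Tax revenue = t x Q_t = 8 x 1.5625 = 12.5.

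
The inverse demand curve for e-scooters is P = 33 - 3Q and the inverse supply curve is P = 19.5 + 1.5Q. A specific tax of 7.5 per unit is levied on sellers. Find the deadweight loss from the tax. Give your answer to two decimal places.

6.25

Pre-tax equilibrium: 33 - 3Q = 19.5 + 1.5Q gives Q* = 3, P* = 24.
With the tax, sellers need 7.5 more per unit: 33 - 3Q = 19.5 + 1.5Q + 7.5, so Q_t = 1.3333. Buyers pay P_b = 29; sellers receive P_s = P_b - 7.5 = 21.5.
The welfare triangle lost has base Q* - Q_t = 1.6667 and height t = 7.5, so DWL = (1/2)(1.6667)(7.5) = 6.25.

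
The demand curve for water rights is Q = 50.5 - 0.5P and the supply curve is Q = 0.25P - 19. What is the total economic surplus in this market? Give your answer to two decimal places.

Rewriting demand in inverse form: P = 101 - 2Q.
Rewriting supply in inverse form: P = 76 + 4Q.
Set 101 - 2Q = 76 + 4Q, which gives 25 = 6Q, so Q* = 4.1667 and P* = 101 - 2(4.1667) = 92.6667.
Total surplus is the full triangle between the curves from 0 to Q*: (1/2)(4.1667)(101 - 76) = 52.0833.

52.08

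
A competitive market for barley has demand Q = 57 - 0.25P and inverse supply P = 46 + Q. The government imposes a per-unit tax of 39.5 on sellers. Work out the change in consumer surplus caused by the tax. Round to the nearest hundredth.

Rewriting demand in inverse form: P = 228 - 4Q.
Without the tax, 228 - 4Q = 46 + Q so Q* = 36.4 and P* = 82.4.
A tax on sellers shifts supply up by 39.5: 228 - 4Q = 46 + Q + 39.5, so Q_t = 28.5. Buyers pay P_b = 114; sellers receive P_s = P_b - 39.5 = 74.5.
CS falls from (1/2)(36.4)(145.6) = 2649.92 to (1/2)(28.5)(114) = 1624.5, a change of -1025.42.

-1025.42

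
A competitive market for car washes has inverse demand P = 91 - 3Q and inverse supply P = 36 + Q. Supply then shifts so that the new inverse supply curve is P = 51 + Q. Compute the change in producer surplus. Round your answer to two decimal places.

Initial equilibrium: Q_0 = 13.75, P_0 = 49.75; CS_0 = (1/2)(13.75)(41.25) = 283.5938, PS_0 = (1/2)(13.75)(13.75) = 94.5312.
New equilibrium: 91 - 3Q = 51 + Q gives Q_1 = 10, P_1 = 61; CS_1 = 150, PS_1 = 50.
Change in producer surplus = 50 - 94.5312 = -44.5312.

-44.53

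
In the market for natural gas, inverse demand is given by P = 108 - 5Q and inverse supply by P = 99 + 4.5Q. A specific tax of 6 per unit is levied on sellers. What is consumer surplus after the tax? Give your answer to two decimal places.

0.25

Pre-tax equilibrium: 108 - 5Q = 99 + 4.5Q gives Q* = 0.9474, P* = 103.2632.
With the tax, sellers need 6 more per unit: 108 - 5Q = 99 + 4.5Q + 6, so Q_t = 0.3158. Buyers pay P_b = 106.4211; sellers receive P_s = P_b - 6 = 100.4211.
Consumer surplus is the triangle under demand above P_b: (1/2)(0.3158)(108 - 106.4211) = 0.2493.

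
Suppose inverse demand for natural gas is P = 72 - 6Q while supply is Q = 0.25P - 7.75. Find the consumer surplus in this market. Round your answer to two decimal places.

Rewriting supply in inverse form: P = 31 + 4Q.
Setting demand equal to supply, 41 = 10Q, so Q* = 4.1 and P* = 47.4.
The demand choke price is 72, so CS = (1/2)(Q*)(72 - P*) = (1/2)(4.1)(24.6) = 50.43.

50.43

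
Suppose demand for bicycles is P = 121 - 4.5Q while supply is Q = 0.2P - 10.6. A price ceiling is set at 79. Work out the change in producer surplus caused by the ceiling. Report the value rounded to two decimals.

Rewriting supply in inverse form: P = 53 + 5Q.
Without the control, 121 - 4.5Q = 53 + 5Q so Q* = 7.1579 and P* = 88.7895.
At P = 79, sellers supply (79 - 53)/5 = 5.2 while buyers want more, so the quantity traded is 5.2 at price 79.
PS goes from (1/2)(7.1579)(35.7895) = 128.0886 to 67.6 (computed as (79 - 53)(5.2) - (1/2)(5)(5.2)^2), a change of -60.4886.

-60.49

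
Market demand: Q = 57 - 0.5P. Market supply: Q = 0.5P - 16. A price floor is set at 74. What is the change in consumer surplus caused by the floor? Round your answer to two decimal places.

-20.25

Rewriting demand in inverse form: P = 114 - 2Q.
Rewriting supply in inverse form: P = 32 + 2Q.
Free-market equilibrium: 114 - 2Q = 32 + 2Q gives Q* = 20.5, P* = 73.
At P = 74, buyers demand (114 - 74)/2 = 20 while sellers would supply more, so the quantity traded is 20 at price 74.
CS goes from (1/2)(20.5)(41) = 420.25 to 400 (computed as (114 - 74)(20) - (1/2)(2)(20)^2), a change of -20.25.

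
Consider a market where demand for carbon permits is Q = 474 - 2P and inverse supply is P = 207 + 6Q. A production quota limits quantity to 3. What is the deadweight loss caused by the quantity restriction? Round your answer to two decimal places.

Rewriting demand in inverse form: P = 237 - 0.5Q.
Unrestricted equilibrium: Q* = (237 - 207)/(0.5 + 6) = 4.6154.
At Q = 3 the demand price is 237 - 0.5(3) = 235.5 and the supply price is 207 + 6(3) = 225.
DWL = (1/2)(gap between curves at 3) x (Q* - 3) = (1/2)(10.5)(1.6154) = 8.4808.

8.48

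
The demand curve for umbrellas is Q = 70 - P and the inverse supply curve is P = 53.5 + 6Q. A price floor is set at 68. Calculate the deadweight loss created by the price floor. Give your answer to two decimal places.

Rewriting demand in inverse form: P = 70 - Q.
Without the control, 70 - Q = 53.5 + 6Q so Q* = 2.3571 and P* = 67.6429.
At the floor price 68, quantity demanded is (70 - 68)/1 = 2; demand is the short side, so Q = 2 trades at P = 68.
At Q = 2 the demand price is 68 and the supply price is 65.5. Deadweight loss is the triangle between the curves from 2 to 2.3571: (1/2)(68 - 65.5)(2.3571 - 2) = 0.4464.

0.45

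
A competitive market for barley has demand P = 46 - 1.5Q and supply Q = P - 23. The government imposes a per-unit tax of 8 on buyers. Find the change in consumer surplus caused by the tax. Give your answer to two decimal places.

-36.48

Rewriting supply in inverse form: P = 23 + Q.
Without the tax, 46 - 1.5Q = 23 + Q so Q* = 9.2 and P* = 32.2.
With the tax, buyers' net willingness to pay falls by 8: (46 - 8) - 1.5Q = 23 + Q, so Q_t = 6. Buyers pay P_b = 37; sellers receive P_s = P_b - 8 = 29.
CS falls from (1/2)(9.2)(13.8) = 63.48 to (1/2)(6)(9) = 27, a change of -36.48.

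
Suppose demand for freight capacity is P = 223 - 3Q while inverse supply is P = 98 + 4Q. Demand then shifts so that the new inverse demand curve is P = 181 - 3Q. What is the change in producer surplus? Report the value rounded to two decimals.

-356.57

Initial equilibrium: Q_0 = 17.8571, P_0 = 169.4286; CS_0 = (1/2)(17.8571)(53.5714) = 478.3163, PS_0 = (1/2)(17.8571)(71.4286) = 637.7551.
New equilibrium: 181 - 3Q = 98 + 4Q gives Q_1 = 11.8571, P_1 = 145.4286; CS_1 = 210.8878, PS_1 = 281.1837.
Change in producer surplus = 281.1837 - 637.7551 = -356.5714.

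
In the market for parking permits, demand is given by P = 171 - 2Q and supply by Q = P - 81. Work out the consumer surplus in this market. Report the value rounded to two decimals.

900.00

Rewriting supply in inverse form: P = 81 + Q.
Equilibrium: 171 - 2Q = 81 + Q, so Q* = 30 and P* = 111.
CS is the area between the demand curve and P* from 0 to Q*: (1/2)(30)(60) = 900.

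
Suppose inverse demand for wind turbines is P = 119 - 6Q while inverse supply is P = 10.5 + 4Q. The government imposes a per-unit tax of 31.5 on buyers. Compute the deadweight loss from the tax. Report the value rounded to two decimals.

Without the tax, 119 - 6Q = 10.5 + 4Q so Q* = 10.85 and P* = 53.9.
A tax on buyers shifts demand down by 31.5: (119 - 31.5) - 6Q = 10.5 + 4Q, so Q_t = 7.7. Buyers pay P_b = 72.8; sellers receive P_s = P_b - 31.5 = 41.3.
Deadweight loss is the triangle between the curves from Q_t to Q*: (1/2)(10.85 - 7.7)(31.5) = 49.6125.

49.61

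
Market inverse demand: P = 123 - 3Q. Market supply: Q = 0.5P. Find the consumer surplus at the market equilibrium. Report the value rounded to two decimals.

Rewriting supply in inverse form: P = 2Q.
Setting demand equal to supply, 123 = 5Q, so Q* = 24.6 and P* = 49.2.
Consumer surplus is the triangle under demand above P*: (1/2)(24.6)(123 - 49.2) = (1/2)(24.6)(73.8) = 907.74.

907.74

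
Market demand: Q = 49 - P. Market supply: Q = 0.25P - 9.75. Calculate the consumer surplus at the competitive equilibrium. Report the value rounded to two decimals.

Rewriting demand in inverse form: P = 49 - Q.
Rewriting supply in inverse form: P = 39 + 4Q.
Equilibrium: 49 - Q = 39 + 4Q, so Q* = 2 and P* = 47.
The demand choke price is 49, so CS = (1/2)(Q*)(49 - P*) = (1/2)(2)(2) = 2.

2.00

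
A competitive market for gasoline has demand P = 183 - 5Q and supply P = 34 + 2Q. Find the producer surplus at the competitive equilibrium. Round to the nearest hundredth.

453.08

Set 183 - 5Q = 34 + 2Q, which gives 149 = 7Q, so Q* = 21.2857 and P* = 183 - 5(21.2857) = 76.5714.
Producer surplus is the triangle above supply below P*: (1/2)(21.2857)(76.5714 - 34) = (1/2)(21.2857)(42.5714) = 453.0816.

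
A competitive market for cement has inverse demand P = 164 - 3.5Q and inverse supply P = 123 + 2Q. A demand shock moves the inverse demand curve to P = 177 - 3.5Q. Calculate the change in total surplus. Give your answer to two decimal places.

112.27

Initial equilibrium: Q_0 = 7.4545, P_0 = 137.9091; CS_0 = (1/2)(7.4545)(26.0909) = 97.2479, PS_0 = (1/2)(7.4545)(14.9091) = 55.5702.
New equilibrium: 177 - 3.5Q = 123 + 2Q gives Q_1 = 9.8182, P_1 = 142.6364; CS_1 = 168.6942, PS_1 = 96.3967.
Change in total surplus = (168.6942 + 96.3967) - (97.2479 + 55.5702) = 112.2727.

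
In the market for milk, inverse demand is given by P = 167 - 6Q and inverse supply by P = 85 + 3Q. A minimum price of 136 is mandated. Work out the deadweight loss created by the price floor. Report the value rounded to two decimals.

70.01

Free-market equilibrium: 167 - 6Q = 85 + 3Q gives Q* = 9.1111, P* = 112.3333.
At P = 136, buyers demand (167 - 136)/6 = 5.1667 while sellers would supply more, so the quantity traded is 5.1667 at price 136.
At Q = 5.1667 the demand price is 136 and the supply price is 100.5. Deadweight loss is the triangle between the curves from 5.1667 to 9.1111: (1/2)(136 - 100.5)(9.1111 - 5.1667) = 70.0139.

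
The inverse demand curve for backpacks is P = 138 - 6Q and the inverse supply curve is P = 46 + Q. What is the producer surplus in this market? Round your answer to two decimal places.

86.37

Equilibrium: 138 - 6Q = 46 + Q, so Q* = 13.1429 and P* = 59.1429.
Producer surplus is the triangle above supply below P*: (1/2)(13.1429)(59.1429 - 46) = (1/2)(13.1429)(13.1429) = 86.3673.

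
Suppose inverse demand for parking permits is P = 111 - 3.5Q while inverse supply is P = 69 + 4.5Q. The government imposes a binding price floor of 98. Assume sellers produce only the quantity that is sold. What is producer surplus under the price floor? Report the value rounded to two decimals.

Without the control, 111 - 3.5Q = 69 + 4.5Q so Q* = 5.25 and P* = 92.625.
At P = 98, buyers demand (111 - 98)/3.5 = 3.7143 while sellers would supply more, so the quantity traded is 3.7143 at price 98.
The supply price at Q = 3.7143 is 85.7143. PS is the trapezoid between 98 and supply over [0, 3.7143]: (1/2)[(98 - 69) + (98 - 85.7143)](3.7143) = 76.6735.

76.67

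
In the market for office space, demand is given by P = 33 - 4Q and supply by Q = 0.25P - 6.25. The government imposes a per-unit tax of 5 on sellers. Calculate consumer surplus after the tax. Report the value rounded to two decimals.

Rewriting supply in inverse form: P = 25 + 4Q.
Without the tax, 33 - 4Q = 25 + 4Q so Q* = 1 and P* = 29.
With the tax, sellers need 5 more per unit: 33 - 4Q = 25 + 4Q + 5, so Q_t = 0.375. Buyers pay P_b = 31.5; sellers receive P_s = P_b - 5 = 26.5.
Consumer surplus is the triangle under demand above P_b: (1/2)(0.375)(33 - 31.5) = 0.2812.

0.28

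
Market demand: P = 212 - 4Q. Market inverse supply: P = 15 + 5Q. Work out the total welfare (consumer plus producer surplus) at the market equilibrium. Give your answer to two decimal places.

2156.06

Setting demand equal to supply, 197 = 9Q, so Q* = 21.8889 and P* = 124.4444.
CS = (1/2)(21.8889)(87.5556) = 958.2469 and PS = (1/2)(21.8889)(109.4444) = 1197.8086, so total surplus = 2156.0556.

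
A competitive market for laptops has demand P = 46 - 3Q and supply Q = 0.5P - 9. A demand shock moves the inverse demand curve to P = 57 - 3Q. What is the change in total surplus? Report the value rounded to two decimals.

Rewriting supply in inverse form: P = 18 + 2Q.
Initial equilibrium: Q_0 = 5.6, P_0 = 29.2; CS_0 = (1/2)(5.6)(16.8) = 47.04, PS_0 = (1/2)(5.6)(11.2) = 31.36.
New equilibrium: 57 - 3Q = 18 + 2Q gives Q_1 = 7.8, P_1 = 33.6; CS_1 = 91.26, PS_1 = 60.84.
Change in total surplus = (91.26 + 60.84) - (47.04 + 31.36) = 73.7.

73.70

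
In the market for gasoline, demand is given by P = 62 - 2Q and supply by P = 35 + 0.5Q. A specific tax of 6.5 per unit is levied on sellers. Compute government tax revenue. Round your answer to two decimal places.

Without the tax, 62 - 2Q = 35 + 0.5Q so Q* = 10.8 and P* = 40.4.
A tax on sellers shifts supply up by 6.5: 62 - 2Q = 35 + 0.5Q + 6.5, so Q_t = 8.2. Buyers pay P_b = 45.6; sellers receive P_s = P_b - 6.5 = 39.1.
Revenue is the tax times quantity traded: 6.5 x 8.2 = 53.3.

53.30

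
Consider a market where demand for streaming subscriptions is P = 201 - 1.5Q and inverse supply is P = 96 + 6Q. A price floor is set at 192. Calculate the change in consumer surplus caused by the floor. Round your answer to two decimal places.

Without the control, 201 - 1.5Q = 96 + 6Q so Q* = 14 and P* = 180.
At the floor price 192, quantity demanded is (201 - 192)/1.5 = 6; demand is the short side, so Q = 6 trades at P = 192.
CS goes from (1/2)(14)(21) = 147 to 27 (computed as (201 - 192)(6) - (1/2)(1.5)(6)^2), a change of -120.

-120.00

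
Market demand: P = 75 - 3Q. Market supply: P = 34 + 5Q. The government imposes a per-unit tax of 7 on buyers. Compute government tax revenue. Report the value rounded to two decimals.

Pre-tax equilibrium: 75 - 3Q = 34 + 5Q gives Q* = 5.125, P* = 59.625.
With the tax, buyers' net willingness to pay falls by 7: (75 - 7) - 3Q = 34 + 5Q, so Q_t = 4.25. Buyers pay P_b = 62.25; sellers receive P_s = P_b - 7 = 55.25.
Revenue is the tax times quantity traded: 7 x 4.25 = 29.75.

29.75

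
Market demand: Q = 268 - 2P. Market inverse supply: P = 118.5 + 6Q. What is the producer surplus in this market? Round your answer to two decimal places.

Rewriting demand in inverse form: P = 134 - 0.5Q.
Set 134 - 0.5Q = 118.5 + 6Q, which gives 15.5 = 6.5Q, so Q* = 2.3846 and P* = 134 - 0.5(2.3846) = 132.8077.
Producer surplus is the triangle above supply below P*: (1/2)(2.3846)(132.8077 - 118.5) = (1/2)(2.3846)(14.3077) = 17.0592.

17.06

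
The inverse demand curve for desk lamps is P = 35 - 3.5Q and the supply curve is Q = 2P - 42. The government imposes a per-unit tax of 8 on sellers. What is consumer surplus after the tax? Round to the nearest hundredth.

3.94

Rewriting supply in inverse form: P = 21 + 0.5Q.
Without the tax, 35 - 3.5Q = 21 + 0.5Q so Q* = 3.5 and P* = 22.75.
With the tax, sellers need 8 more per unit: 35 - 3.5Q = 21 + 0.5Q + 8, so Q_t = 1.5. Buyers pay P_b = 29.75; sellers receive P_s = P_b - 8 = 21.75.
Consumer surplus is the triangle under demand above P_b: (1/2)(1.5)(35 - 29.75) = 3.9375.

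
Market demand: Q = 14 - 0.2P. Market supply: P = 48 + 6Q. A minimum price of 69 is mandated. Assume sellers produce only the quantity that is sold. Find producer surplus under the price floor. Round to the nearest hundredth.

4.08

Rewriting demand in inverse form: P = 70 - 5Q.
Without the control, 70 - 5Q = 48 + 6Q so Q* = 2 and P* = 60.
At P = 69, buyers demand (70 - 69)/5 = 0.2 while sellers would supply more, so the quantity traded is 0.2 at price 69.
The supply price at Q = 0.2 is 49.2. PS is the trapezoid between 69 and supply over [0, 0.2]: (1/2)[(69 - 48) + (69 - 49.2)](0.2) = 4.08.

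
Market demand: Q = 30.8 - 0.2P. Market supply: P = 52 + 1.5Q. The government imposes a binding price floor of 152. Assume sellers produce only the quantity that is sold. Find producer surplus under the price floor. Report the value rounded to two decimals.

39.88

Rewriting demand in inverse form: P = 154 - 5Q.
Without the control, 154 - 5Q = 52 + 1.5Q so Q* = 15.6923 and P* = 75.5385.
At P = 152, buyers demand (154 - 152)/5 = 0.4 while sellers would supply more, so the quantity traded is 0.4 at price 152.
The supply price at Q = 0.4 is 52.6. PS is the trapezoid between 152 and supply over [0, 0.4]: (1/2)[(152 - 52) + (152 - 52.6)](0.4) = 39.88.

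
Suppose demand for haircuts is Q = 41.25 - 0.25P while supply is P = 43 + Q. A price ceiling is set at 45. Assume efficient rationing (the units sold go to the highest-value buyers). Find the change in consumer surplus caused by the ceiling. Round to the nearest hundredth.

-958.72

Rewriting demand in inverse form: P = 165 - 4Q.
Free-market equilibrium: 165 - 4Q = 43 + Q gives Q* = 24.4, P* = 67.4.
At P = 45, sellers supply (45 - 43)/1 = 2 while buyers want more, so the quantity traded is 2 at price 45.
CS goes from (1/2)(24.4)(97.6) = 1190.72 to 232 (computed as (165 - 45)(2) - (1/2)(4)(2)^2), a change of -958.72.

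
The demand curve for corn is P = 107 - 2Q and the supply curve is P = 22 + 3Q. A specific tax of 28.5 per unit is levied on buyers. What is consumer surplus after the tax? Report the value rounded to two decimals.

Without the tax, 107 - 2Q = 22 + 3Q so Q* = 17 and P* = 73.
With the tax, buyers' net willingness to pay falls by 28.5: (107 - 28.5) - 2Q = 22 + 3Q, so Q_t = 11.3. Buyers pay P_b = 84.4; sellers receive P_s = P_b - 28.5 = 55.9.
Consumer surplus is the triangle under demand above P_b: (1/2)(11.3)(107 - 84.4) = 127.69.

127.69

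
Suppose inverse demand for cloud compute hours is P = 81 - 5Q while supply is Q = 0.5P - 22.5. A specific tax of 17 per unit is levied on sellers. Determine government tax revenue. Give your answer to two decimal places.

Rewriting supply in inverse form: P = 45 + 2Q.
Without the tax, 81 - 5Q = 45 + 2Q so Q* = 5.1429 and P* = 55.2857.
With the tax, sellers need 17 more per unit: 81 - 5Q = 45 + 2Q + 17, so Q_t = 2.7143. Buyers pay P_b = 67.4286; sellers receive P_s = P_b - 17 = 50.4286.
Revenue is the tax times quantity traded: 17 x 2.7143 = 46.1429.

46.14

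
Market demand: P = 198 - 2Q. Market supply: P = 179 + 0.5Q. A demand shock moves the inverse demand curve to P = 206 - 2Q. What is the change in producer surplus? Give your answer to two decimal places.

Initial equilibrium: Q_0 = 7.6, P_0 = 182.8; CS_0 = (1/2)(7.6)(15.2) = 57.76, PS_0 = (1/2)(7.6)(3.8) = 14.44.
New equilibrium: 206 - 2Q = 179 + 0.5Q gives Q_1 = 10.8, P_1 = 184.4; CS_1 = 116.64, PS_1 = 29.16.
Change in producer surplus = 29.16 - 14.44 = 14.72.

14.72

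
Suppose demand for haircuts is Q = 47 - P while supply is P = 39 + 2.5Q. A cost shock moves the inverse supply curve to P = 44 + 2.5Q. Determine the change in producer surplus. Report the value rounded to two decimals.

-5.61

Rewriting demand in inverse form: P = 47 - Q.
Initial equilibrium: Q_0 = 2.2857, P_0 = 44.7143; CS_0 = (1/2)(2.2857)(2.2857) = 2.6122, PS_0 = (1/2)(2.2857)(5.7143) = 6.5306.
New equilibrium: 47 - Q = 44 + 2.5Q gives Q_1 = 0.8571, P_1 = 46.1429; CS_1 = 0.3673, PS_1 = 0.9184.
Change in producer surplus = 0.9184 - 6.5306 = -5.6122.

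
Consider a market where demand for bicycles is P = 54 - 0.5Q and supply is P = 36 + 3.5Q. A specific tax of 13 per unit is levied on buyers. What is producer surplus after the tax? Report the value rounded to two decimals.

Pre-tax equilibrium: 54 - 0.5Q = 36 + 3.5Q gives Q* = 4.5, P* = 51.75.
A tax on buyers shifts demand down by 13: (54 - 13) - 0.5Q = 36 + 3.5Q, so Q_t = 1.25. Buyers pay P_b = 53.375; sellers receive P_s = P_b - 13 = 40.375.
PS = (1/2)(Q_t)(P_s - 36) = (1/2)(1.25)(4.375) = 2.7344.

2.73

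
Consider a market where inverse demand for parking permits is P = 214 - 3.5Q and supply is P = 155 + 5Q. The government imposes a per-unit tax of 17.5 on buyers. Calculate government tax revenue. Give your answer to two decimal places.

Pre-tax equilibrium: 214 - 3.5Q = 155 + 5Q gives Q* = 6.9412, P* = 189.7059.
With the tax, buyers' net willingness to pay falls by 17.5: (214 - 17.5) - 3.5Q = 155 + 5Q, so Q_t = 4.8824. Buyers pay P_b = 196.9118; sellers receive P_s = P_b - 17.5 = 179.4118.
Tax revenue = t x Q_t = 17.5 x 4.8824 = 85.4412.

85.44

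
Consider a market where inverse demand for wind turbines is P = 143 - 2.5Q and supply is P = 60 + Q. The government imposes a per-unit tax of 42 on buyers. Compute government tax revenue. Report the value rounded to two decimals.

Pre-tax equilibrium: 143 - 2.5Q = 60 + Q gives Q* = 23.7143, P* = 83.7143.
A tax on buyers shifts demand down by 42: (143 - 42) - 2.5Q = 60 + Q, so Q_t = 11.7143. Buyers pay P_b = 113.7143; sellers receive P_s = P_b - 42 = 71.7143.
Revenue is the tax times quantity traded: 42 x 11.7143 = 492.

492.00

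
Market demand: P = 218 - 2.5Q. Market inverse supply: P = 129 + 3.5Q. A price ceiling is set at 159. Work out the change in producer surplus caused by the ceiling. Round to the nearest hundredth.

-256.48

Without the control, 218 - 2.5Q = 129 + 3.5Q so Q* = 14.8333 and P* = 180.9167.
At the ceiling price 159, quantity supplied is (159 - 129)/3.5 = 8.5714; supply is the short side, so Q = 8.5714 trades at P = 159.
PS goes from (1/2)(14.8333)(51.9167) = 385.0486 to 128.5714 (computed as (159 - 129)(8.5714) - (1/2)(3.5)(8.5714)^2), a change of -256.4772.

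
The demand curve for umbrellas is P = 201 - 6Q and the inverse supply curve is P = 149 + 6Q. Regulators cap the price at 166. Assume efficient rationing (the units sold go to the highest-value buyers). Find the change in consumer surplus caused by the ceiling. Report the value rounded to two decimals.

Free-market equilibrium: 201 - 6Q = 149 + 6Q gives Q* = 4.3333, P* = 175.
At the ceiling price 166, quantity supplied is (166 - 149)/6 = 2.8333; supply is the short side, so Q = 2.8333 trades at P = 166.
CS goes from (1/2)(4.3333)(26) = 56.3333 to 75.0833 (computed as (201 - 166)(2.8333) - (1/2)(6)(2.8333)^2), a change of 18.75.

18.75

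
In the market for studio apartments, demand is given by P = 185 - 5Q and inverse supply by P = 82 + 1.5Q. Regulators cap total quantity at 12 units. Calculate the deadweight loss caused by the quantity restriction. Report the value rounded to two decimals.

Unrestricted equilibrium: Q* = (185 - 82)/(5 + 1.5) = 15.8462.
At Q = 12 the demand price is 185 - 5(12) = 125 and the supply price is 82 + 1.5(12) = 100.
Deadweight loss is the triangle between the curves from 12 to 15.8462: (1/2)(125 - 100)(15.8462 - 12) = 48.0769.

48.08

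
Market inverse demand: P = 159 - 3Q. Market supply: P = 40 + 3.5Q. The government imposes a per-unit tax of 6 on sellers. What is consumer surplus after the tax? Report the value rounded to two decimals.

Without the tax, 159 - 3Q = 40 + 3.5Q so Q* = 18.3077 and P* = 104.0769.
With the tax, sellers need 6 more per unit: 159 - 3Q = 40 + 3.5Q + 6, so Q_t = 17.3846. Buyers pay P_b = 106.8462; sellers receive P_s = P_b - 6 = 100.8462.
CS = (1/2)(Q_t)(159 - P_b) = (1/2)(17.3846)(52.1538) = 453.3373.

453.34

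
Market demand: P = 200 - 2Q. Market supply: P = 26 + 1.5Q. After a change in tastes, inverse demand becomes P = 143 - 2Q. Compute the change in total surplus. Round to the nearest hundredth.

-2369.57

Initial equilibrium: Q_0 = 49.7143, P_0 = 100.5714; CS_0 = (1/2)(49.7143)(99.4286) = 2471.5102, PS_0 = (1/2)(49.7143)(74.5714) = 1853.6327.
New equilibrium: 143 - 2Q = 26 + 1.5Q gives Q_1 = 33.4286, P_1 = 76.1429; CS_1 = 1117.4694, PS_1 = 838.102.
Change in total surplus = (1117.4694 + 838.102) - (2471.5102 + 1853.6327) = -2369.5714.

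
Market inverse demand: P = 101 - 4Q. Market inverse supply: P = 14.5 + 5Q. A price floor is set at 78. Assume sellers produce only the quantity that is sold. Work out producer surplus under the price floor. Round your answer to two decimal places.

282.47

Free-market equilibrium: 101 - 4Q = 14.5 + 5Q gives Q* = 9.6111, P* = 62.5556.
At the floor price 78, quantity demanded is (101 - 78)/4 = 5.75; demand is the short side, so Q = 5.75 trades at P = 78.
The supply price at Q = 5.75 is 43.25. PS is the trapezoid between 78 and supply over [0, 5.75]: (1/2)[(78 - 14.5) + (78 - 43.25)](5.75) = 282.4688.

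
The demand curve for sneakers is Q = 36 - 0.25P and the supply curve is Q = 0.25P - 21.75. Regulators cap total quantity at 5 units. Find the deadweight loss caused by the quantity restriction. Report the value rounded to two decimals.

Rewriting demand in inverse form: P = 144 - 4Q.
Rewriting supply in inverse form: P = 87 + 4Q.
Without the quota, 144 - 4Q = 87 + 4Q gives Q* = 7.125.
At Q = 5 the demand price is 144 - 4(5) = 124 and the supply price is 87 + 4(5) = 107.
DWL = (1/2)(gap between curves at 5) x (Q* - 5) = (1/2)(17)(2.125) = 18.0625.

18.06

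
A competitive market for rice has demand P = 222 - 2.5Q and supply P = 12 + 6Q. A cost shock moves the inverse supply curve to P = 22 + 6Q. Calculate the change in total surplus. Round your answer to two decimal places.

Initial equilibrium: Q_0 = 24.7059, P_0 = 160.2353; CS_0 = (1/2)(24.7059)(61.7647) = 762.9758, PS_0 = (1/2)(24.7059)(148.2353) = 1831.1419.
New equilibrium: 222 - 2.5Q = 22 + 6Q gives Q_1 = 23.5294, P_1 = 163.1765; CS_1 = 692.0415, PS_1 = 1660.8997.
Change in total surplus = (692.0415 + 1660.8997) - (762.9758 + 1831.1419) = -241.1765.

-241.18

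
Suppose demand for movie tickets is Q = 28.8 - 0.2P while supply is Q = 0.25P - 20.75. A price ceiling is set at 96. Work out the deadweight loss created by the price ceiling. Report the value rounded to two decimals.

Rewriting demand in inverse form: P = 144 - 5Q.
Rewriting supply in inverse form: P = 83 + 4Q.
Without the control, 144 - 5Q = 83 + 4Q so Q* = 6.7778 and P* = 110.1111.
At P = 96, sellers supply (96 - 83)/4 = 3.25 while buyers want more, so the quantity traded is 3.25 at price 96.
The lost-trades triangle has base Q* - 3.25 = 3.5278 and height equal to the gap between the curves at Q = 3.25, which is 127.75 - 96 = 31.75. DWL = (1/2)(3.5278)(31.75) = 56.0035.

56.00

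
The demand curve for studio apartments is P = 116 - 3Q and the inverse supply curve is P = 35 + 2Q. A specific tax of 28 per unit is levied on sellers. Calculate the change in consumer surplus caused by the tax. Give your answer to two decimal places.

Pre-tax equilibrium: 116 - 3Q = 35 + 2Q gives Q* = 16.2, P* = 67.4.
A tax on sellers shifts supply up by 28: 116 - 3Q = 35 + 2Q + 28, so Q_t = 10.6. Buyers pay P_b = 84.2; sellers receive P_s = P_b - 28 = 56.2.
CS falls from (1/2)(16.2)(48.6) = 393.66 to (1/2)(10.6)(31.8) = 168.54, a change of -225.12.

-225.12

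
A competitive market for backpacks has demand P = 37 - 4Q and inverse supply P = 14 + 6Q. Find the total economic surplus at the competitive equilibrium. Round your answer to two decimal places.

26.45

Setting demand equal to supply, 23 = 10Q, so Q* = 2.3 and P* = 27.8.
Total surplus is the full triangle between the curves from 0 to Q*: (1/2)(2.3)(37 - 14) = 26.45.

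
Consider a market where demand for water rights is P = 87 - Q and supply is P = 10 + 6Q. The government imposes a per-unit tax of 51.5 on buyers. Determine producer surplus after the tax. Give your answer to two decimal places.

39.81

Pre-tax equilibrium: 87 - Q = 10 + 6Q gives Q* = 11, P* = 76.
A tax on buyers shifts demand down by 51.5: (87 - 51.5) - Q = 10 + 6Q, so Q_t = 3.6429. Buyers pay P_b = 83.3571; sellers receive P_s = P_b - 51.5 = 31.8571.
PS = (1/2)(Q_t)(P_s - 10) = (1/2)(3.6429)(21.8571) = 39.8112.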